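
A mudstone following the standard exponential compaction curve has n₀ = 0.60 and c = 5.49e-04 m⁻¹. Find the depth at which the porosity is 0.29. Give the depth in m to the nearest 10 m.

Working in km (1 km = 1000 m; c in km⁻¹ = c in m⁻¹ × 1000):
Invert Athy's law: Z = ln(n₀/n) / c
Z = ln(0.6/0.29) / 0.549 = ln(2.069) / 0.549 = 0.7270 / 0.549 = 1.324 km

1320 m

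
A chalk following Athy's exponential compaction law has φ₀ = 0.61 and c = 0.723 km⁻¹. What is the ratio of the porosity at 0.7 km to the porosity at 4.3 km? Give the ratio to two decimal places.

13.50

φ(d₁)/φ(d₂) = e^(−c·d₁)/e^(−c·d₂) = e^{c(d₂−d₁)}
= exp(0.723 × 3.6) = exp(2.603) = 13.5015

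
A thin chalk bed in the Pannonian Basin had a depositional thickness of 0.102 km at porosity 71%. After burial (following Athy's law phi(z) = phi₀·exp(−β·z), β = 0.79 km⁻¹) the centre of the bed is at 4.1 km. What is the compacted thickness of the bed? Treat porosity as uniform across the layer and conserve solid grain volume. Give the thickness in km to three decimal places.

0.030 km

Porosity at 4.1 km: phi = 0.71·exp(−0.79×4.1) = 0.0278
Solid-volume conservation: h(1−phi) = h₀(1−phi₀) ⇒ h = h₀·(1−phi₀)/(1−phi)
h = 0.102 × (1 − 0.71)/(1 − 0.0278) = 0.102 × 0.2983 = 0.0304 km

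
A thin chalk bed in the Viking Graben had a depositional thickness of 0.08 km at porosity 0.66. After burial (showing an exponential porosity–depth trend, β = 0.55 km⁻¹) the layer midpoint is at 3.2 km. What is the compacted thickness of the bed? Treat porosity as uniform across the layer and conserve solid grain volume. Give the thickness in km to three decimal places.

Porosity at 3.2 km: n = 0.66·exp(−0.55×3.2) = 0.1135
Solid-volume conservation: h(1−n) = h₀(1−n₀) ⇒ h = h₀·(1−n₀)/(1−n)
h = 0.08 × (1 − 0.66)/(1 − 0.1135) = 0.08 × 0.3836 = 0.0307 km

0.031 km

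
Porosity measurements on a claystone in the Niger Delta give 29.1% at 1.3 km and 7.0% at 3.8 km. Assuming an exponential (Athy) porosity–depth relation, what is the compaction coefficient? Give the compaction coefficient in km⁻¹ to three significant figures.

Athy: phi(z) = phi₀ e^(−βz) ⇒ phi₁/phi₂ = e^{β(z₂−z₁)} ⇒ β = ln(phi₁/phi₂)/(z₂−z₁)
β = ln(0.291/0.07) / (3.8 − 1.3) = ln(4.157) / 2.5 = 1.4248 / 2.5 = 0.5699 km⁻¹

0.570 km⁻¹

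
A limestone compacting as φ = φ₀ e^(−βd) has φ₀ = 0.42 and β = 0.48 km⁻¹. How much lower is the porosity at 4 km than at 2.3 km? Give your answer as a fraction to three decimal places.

0.078

φ(2.3) = 0.42·e^(−0.48×2.3) = 0.1392
φ(4) = 0.42·e^(−0.48×4) = 0.0616
Δφ = 0.1392 − 0.0616 = 0.0777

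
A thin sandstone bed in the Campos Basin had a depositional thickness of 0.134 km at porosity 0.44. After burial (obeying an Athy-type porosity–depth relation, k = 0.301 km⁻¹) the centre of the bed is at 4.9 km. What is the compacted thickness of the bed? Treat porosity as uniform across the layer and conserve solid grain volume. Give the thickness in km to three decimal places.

Porosity at 4.9 km: n = 0.44·exp(−0.301×4.9) = 0.1007
Solid-volume conservation: h(1−n) = h₀(1−n₀) ⇒ h = h₀·(1−n₀)/(1−n)
h = 0.134 × (1 − 0.44)/(1 − 0.1007) = 0.134 × 0.6227 = 0.0834 km

0.083 km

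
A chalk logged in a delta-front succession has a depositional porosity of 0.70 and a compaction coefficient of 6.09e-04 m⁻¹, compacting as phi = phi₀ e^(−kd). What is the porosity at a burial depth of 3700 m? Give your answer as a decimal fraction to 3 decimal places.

Working in km (1 km = 1000 m; k in km⁻¹ = k in m⁻¹ × 1000):
phi = phi₀·exp(−k·d) = 0.7 × exp(−0.609 × 3.7) = 0.7 × exp(−2.253)
  = 0.7 × 0.1051 = 0.0735

0.074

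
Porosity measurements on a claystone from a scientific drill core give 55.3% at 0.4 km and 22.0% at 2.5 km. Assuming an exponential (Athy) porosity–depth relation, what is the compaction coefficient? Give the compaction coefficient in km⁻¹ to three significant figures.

0.439 km⁻¹

Athy: n(d) = n₀ e^(−kd) ⇒ n₁/n₂ = e^{k(d₂−d₁)} ⇒ k = ln(n₁/n₂)/(d₂−d₁)
k = ln(0.553/0.22) / (2.5 − 0.4) = ln(2.514) / 2.1 = 0.9217 / 2.1 = 0.4389 km⁻¹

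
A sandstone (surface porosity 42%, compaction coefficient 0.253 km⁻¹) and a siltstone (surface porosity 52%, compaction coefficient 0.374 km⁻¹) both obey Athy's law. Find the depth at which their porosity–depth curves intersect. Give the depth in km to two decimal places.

1.77 km

Set n₀ₐ e^(−cₐd) = n₀ᵦ e^(−cᵦd) ⇒ ln(n₀ₐ/n₀ᵦ) = (cₐ − cᵦ)·d
d = ln(0.42/0.52) / (0.253 − 0.374) = -0.2136 / -0.121 = 1.765 km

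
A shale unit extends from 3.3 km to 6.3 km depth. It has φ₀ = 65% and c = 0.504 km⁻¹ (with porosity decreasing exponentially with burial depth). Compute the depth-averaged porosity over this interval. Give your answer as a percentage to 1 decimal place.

6.4%

⟨φ⟩ = (1/(z₂−z₁)) ∫ φ₀ e^(−cz) dz = φ₀·(e^(−c·z₁) − e^(−c·z₂)) / (c·(z₂−z₁))
e^(−0.504×3.3) = 0.1895; e^(−0.504×6.3) = 0.0418
⟨φ⟩ = 0.65 × (0.1895 − 0.0418) / (0.504 × 3) = 0.65 × 0.0977 = 0.0635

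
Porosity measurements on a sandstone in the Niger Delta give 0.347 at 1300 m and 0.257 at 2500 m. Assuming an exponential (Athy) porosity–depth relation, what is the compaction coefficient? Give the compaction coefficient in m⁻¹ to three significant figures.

0.000250 m⁻¹

Working in km (1 km = 1000 m; c in km⁻¹ = c in m⁻¹ × 1000):
Athy: φ(z) = φ₀ e^(−cz) ⇒ φ₁/φ₂ = e^{c(z₂−z₁)} ⇒ c = ln(φ₁/φ₂)/(z₂−z₁)
c = ln(0.347/0.257) / (2.5 − 1.3) = ln(1.35) / 1.2 = 0.3002 / 1.2 = 0.2502 km⁻¹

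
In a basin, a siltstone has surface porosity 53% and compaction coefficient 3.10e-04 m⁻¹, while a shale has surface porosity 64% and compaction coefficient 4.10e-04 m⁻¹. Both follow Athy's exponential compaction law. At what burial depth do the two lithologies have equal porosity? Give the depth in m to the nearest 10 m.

1890 m

Working in km (1 km = 1000 m; k in km⁻¹ = k in m⁻¹ × 1000):
Set n₀ₐ e^(−kₐZ) = n₀ᵦ e^(−kᵦZ) ⇒ ln(n₀ₐ/n₀ᵦ) = (kₐ − kᵦ)·Z
Z = ln(0.53/0.64) / (0.31 − 0.41) = -0.1886 / -0.1 = 1.886 km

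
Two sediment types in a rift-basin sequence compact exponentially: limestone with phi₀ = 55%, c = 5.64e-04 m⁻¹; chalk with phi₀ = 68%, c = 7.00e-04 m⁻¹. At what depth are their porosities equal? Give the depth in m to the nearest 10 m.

Working in km (1 km = 1000 m; c in km⁻¹ = c in m⁻¹ × 1000):
Set phi₀ₐ e^(−cₐz) = phi₀ᵦ e^(−cᵦz) ⇒ ln(phi₀ₐ/phi₀ᵦ) = (cₐ − cᵦ)·z
z = ln(0.55/0.68) / (0.564 − 0.7) = -0.2122 / -0.136 = 1.560 km

1560 m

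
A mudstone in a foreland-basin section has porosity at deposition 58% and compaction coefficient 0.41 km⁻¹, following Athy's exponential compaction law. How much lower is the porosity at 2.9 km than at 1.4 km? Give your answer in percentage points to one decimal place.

15.0 percentage points

phi(1.4) = 0.58·e^(−0.41×1.4) = 0.3267
phi(2.9) = 0.58·e^(−0.41×2.9) = 0.1766
Δphi = 0.3267 − 0.1766 = 0.1501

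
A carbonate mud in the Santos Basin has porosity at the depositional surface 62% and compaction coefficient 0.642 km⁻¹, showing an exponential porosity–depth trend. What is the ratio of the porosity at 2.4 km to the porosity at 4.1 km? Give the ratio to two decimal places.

2.98

n(Z₁)/n(Z₂) = e^(−β·Z₁)/e^(−β·Z₂) = e^{β(Z₂−Z₁)}
= exp(0.642 × 1.7) = exp(1.091) = 2.9784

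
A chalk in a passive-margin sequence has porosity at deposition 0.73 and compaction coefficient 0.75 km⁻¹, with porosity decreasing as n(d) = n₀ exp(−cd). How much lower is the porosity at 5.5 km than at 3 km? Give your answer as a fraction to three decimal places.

n(3) = 0.73·e^(−0.75×3) = 0.0769
n(5.5) = 0.73·e^(−0.75×5.5) = 0.0118
Δn = 0.0769 − 0.0118 = 0.0651

0.065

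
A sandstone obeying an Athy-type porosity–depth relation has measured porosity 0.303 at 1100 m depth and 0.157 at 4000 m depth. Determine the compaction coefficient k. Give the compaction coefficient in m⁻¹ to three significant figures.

0.000227 m⁻¹

Working in km (1 km = 1000 m; k in km⁻¹ = k in m⁻¹ × 1000):
Athy: n(z) = n₀ e^(−kz) ⇒ n₁/n₂ = e^{k(z₂−z₁)} ⇒ k = ln(n₁/n₂)/(z₂−z₁)
k = ln(0.303/0.157) / (4 − 1.1) = ln(1.93) / 2.9 = 0.6575 / 2.9 = 0.2267 km⁻¹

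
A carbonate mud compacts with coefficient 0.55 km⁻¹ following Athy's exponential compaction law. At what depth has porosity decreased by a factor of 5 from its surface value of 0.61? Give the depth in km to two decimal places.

phi/phi₀ = 1/5 ⇒ exp(−k·Z) = 1/5 ⇒ Z = ln(5) / k
Z = 1.6094 / 0.55 = 2.926 km

2.93 km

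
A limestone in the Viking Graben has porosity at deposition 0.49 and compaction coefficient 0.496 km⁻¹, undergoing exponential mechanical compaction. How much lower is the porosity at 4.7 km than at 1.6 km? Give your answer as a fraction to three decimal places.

phi(1.6) = 0.49·e^(−0.496×1.6) = 0.2216
phi(4.7) = 0.49·e^(−0.496×4.7) = 0.0476
Δphi = 0.2216 − 0.0476 = 0.1740

0.174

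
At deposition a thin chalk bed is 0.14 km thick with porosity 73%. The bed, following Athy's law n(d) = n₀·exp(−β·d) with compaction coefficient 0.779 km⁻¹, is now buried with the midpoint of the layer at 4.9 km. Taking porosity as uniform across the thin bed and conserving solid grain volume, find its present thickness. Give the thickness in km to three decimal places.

0.038 km

Porosity at 4.9 km: n = 0.73·exp(−0.779×4.9) = 0.0161
Solid-volume conservation: h(1−n) = h₀(1−n₀) ⇒ h = h₀·(1−n₀)/(1−n)
h = 0.14 × (1 − 0.73)/(1 − 0.0161) = 0.14 × 0.2744 = 0.0384 km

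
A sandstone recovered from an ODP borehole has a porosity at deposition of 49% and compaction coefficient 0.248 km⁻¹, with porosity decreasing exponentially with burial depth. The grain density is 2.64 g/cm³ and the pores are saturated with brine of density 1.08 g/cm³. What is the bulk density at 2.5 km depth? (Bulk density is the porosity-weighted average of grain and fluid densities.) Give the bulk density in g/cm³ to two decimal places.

Porosity at depth: φ = 0.49·exp(−0.248×2.5) = 0.49×0.5379 = 0.2636
Bulk density: ρ_b = (1−φ)ρ_g + φ·ρ_f = 0.7364×2.64 + 0.2636×1.08
       = 1.944 + 0.285 = 2.229 g/cm³

2.23 g/cm³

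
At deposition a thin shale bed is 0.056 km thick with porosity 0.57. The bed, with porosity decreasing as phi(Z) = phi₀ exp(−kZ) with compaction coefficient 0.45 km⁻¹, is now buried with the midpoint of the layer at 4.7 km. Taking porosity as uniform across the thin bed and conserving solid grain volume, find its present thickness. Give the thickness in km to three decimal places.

0.026 km

Porosity at 4.7 km: phi = 0.57·exp(−0.45×4.7) = 0.0688
Solid-volume conservation: h(1−phi) = h₀(1−phi₀) ⇒ h = h₀·(1−phi₀)/(1−phi)
h = 0.056 × (1 − 0.57)/(1 − 0.0688) = 0.056 × 0.4618 = 0.0259 km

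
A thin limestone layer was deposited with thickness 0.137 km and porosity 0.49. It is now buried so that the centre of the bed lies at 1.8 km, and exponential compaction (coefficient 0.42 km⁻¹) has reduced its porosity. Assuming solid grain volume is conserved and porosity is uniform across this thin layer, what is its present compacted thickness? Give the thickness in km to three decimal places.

Porosity at 1.8 km: phi = 0.49·exp(−0.42×1.8) = 0.2301
Solid-volume conservation: h(1−phi) = h₀(1−phi₀) ⇒ h = h₀·(1−phi₀)/(1−phi)
h = 0.137 × (1 − 0.49)/(1 − 0.2301) = 0.137 × 0.6624 = 0.0907 km

0.091 km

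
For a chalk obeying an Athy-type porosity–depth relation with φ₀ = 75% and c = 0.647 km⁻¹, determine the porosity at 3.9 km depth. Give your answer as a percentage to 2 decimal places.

φ = φ₀·exp(−c·Z) = 0.75 × exp(−0.647 × 3.9) = 0.75 × exp(−2.523)
  = 0.75 × 0.0802 = 0.0601

6.01%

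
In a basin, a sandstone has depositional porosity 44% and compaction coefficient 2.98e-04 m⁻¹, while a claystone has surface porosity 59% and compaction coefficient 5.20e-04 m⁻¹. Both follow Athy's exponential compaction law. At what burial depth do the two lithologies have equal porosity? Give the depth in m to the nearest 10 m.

1320 m

Working in km (1 km = 1000 m; β in km⁻¹ = β in m⁻¹ × 1000):
Set phi₀ₐ e^(−βₐd) = phi₀ᵦ e^(−βᵦd) ⇒ ln(phi₀ₐ/phi₀ᵦ) = (βₐ − βᵦ)·d
d = ln(0.44/0.59) / (0.298 − 0.52) = -0.2933 / -0.222 = 1.321 km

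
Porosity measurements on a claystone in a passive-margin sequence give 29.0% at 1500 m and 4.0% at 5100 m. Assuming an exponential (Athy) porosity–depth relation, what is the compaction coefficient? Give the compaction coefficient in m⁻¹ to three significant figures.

Working in km (1 km = 1000 m; β in km⁻¹ = β in m⁻¹ × 1000):
Athy: φ(d) = φ₀ e^(−βd) ⇒ φ₁/φ₂ = e^{β(d₂−d₁)} ⇒ β = ln(φ₁/φ₂)/(d₂−d₁)
β = ln(0.29/0.04) / (5.1 − 1.5) = ln(7.25) / 3.6 = 1.9810 / 3.6 = 0.5503 km⁻¹

0.000550 m⁻¹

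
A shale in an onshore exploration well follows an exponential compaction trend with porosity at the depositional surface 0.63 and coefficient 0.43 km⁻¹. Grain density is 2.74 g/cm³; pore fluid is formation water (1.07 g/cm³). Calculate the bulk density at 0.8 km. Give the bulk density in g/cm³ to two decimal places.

Porosity at depth: φ = 0.63·exp(−0.43×0.8) = 0.63×0.7089 = 0.4466
Bulk density: ρ_b = (1−φ)ρ_g + φ·ρ_f = 0.5534×2.74 + 0.4466×1.07
       = 1.516 + 0.478 = 1.994 g/cm³

1.99 g/cm³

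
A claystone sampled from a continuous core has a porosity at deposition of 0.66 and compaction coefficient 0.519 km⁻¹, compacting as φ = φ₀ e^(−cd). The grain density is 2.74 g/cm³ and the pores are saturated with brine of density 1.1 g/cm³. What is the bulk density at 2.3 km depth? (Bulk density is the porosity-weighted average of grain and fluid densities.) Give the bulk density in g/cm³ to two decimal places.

2.41 g/cm³

Porosity at depth: φ = 0.66·exp(−0.519×2.3) = 0.66×0.3031 = 0.2000
Bulk density: ρ_b = (1−φ)ρ_g + φ·ρ_f = 0.8000×2.74 + 0.2000×1.1
       = 2.192 + 0.220 = 2.412 g/cm³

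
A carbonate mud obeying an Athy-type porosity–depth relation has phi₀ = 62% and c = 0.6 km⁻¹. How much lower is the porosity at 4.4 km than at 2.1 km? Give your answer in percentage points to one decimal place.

13.2 percentage points

phi(2.1) = 0.62·e^(−0.6×2.1) = 0.1759
phi(4.4) = 0.62·e^(−0.6×4.4) = 0.0442
Δphi = 0.1759 − 0.0442 = 0.1316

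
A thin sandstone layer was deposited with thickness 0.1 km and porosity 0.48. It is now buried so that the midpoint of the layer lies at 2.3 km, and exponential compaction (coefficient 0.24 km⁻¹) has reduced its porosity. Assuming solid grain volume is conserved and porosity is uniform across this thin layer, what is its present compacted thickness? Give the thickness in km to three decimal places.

0.072 km

Porosity at 2.3 km: φ = 0.48·exp(−0.24×2.3) = 0.2764
Solid-volume conservation: h(1−φ) = h₀(1−φ₀) ⇒ h = h₀·(1−φ₀)/(1−φ)
h = 0.1 × (1 − 0.48)/(1 − 0.2764) = 0.1 × 0.7186 = 0.0719 km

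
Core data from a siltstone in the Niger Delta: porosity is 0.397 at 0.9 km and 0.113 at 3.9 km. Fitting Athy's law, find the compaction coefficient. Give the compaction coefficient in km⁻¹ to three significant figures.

Athy: n(d) = n₀ e^(−kd) ⇒ n₁/n₂ = e^{k(d₂−d₁)} ⇒ k = ln(n₁/n₂)/(d₂−d₁)
k = ln(0.397/0.113) / (3.9 − 0.9) = ln(3.513) / 3 = 1.2565 / 3 = 0.4188 km⁻¹

0.419 km⁻¹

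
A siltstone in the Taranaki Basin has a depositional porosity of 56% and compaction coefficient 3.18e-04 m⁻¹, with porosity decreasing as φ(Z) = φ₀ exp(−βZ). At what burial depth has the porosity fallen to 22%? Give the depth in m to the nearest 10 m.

Working in km (1 km = 1000 m; β in km⁻¹ = β in m⁻¹ × 1000):
Invert Athy's law: Z = ln(φ₀/φ) / β
Z = ln(0.56/0.22) / 0.318 = ln(2.545) / 0.318 = 0.9343 / 0.318 = 2.938 km

2940 m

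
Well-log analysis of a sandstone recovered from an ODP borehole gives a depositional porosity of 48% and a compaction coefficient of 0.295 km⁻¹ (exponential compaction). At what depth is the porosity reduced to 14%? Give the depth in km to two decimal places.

Invert Athy's law: Z = ln(n₀/n) / β
Z = ln(0.48/0.14) / 0.295 = ln(3.429) / 0.295 = 1.2321 / 0.295 = 4.177 km

4.18 km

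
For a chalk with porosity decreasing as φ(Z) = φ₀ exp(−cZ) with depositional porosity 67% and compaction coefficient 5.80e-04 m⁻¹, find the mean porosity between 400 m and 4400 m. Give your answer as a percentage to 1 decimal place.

20.6%

Working in km (1 km = 1000 m; c in km⁻¹ = c in m⁻¹ × 1000):
⟨φ⟩ = (1/(Z₂−Z₁)) ∫ φ₀ e^(−cZ) dZ = φ₀·(e^(−c·Z₁) − e^(−c·Z₂)) / (c·(Z₂−Z₁))
e^(−0.58×0.4) = 0.7929; e^(−0.58×4.4) = 0.0779
⟨φ⟩ = 0.67 × (0.7929 − 0.0779) / (0.58 × 4) = 0.67 × 0.3082 = 0.2065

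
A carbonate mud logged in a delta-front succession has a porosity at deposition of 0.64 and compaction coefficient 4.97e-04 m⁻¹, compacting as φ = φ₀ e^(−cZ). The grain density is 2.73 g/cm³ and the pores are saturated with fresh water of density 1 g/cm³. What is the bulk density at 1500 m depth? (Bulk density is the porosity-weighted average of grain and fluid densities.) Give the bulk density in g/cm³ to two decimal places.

Working in km (1 km = 1000 m; c in km⁻¹ = c in m⁻¹ × 1000):
Porosity at depth: φ = 0.64·exp(−0.497×1.5) = 0.64×0.4745 = 0.3037
Bulk density: ρ_b = (1−φ)ρ_g + φ·ρ_f = 0.6963×2.73 + 0.3037×1
       = 1.901 + 0.304 = 2.205 g/cm³

2.20 g/cm³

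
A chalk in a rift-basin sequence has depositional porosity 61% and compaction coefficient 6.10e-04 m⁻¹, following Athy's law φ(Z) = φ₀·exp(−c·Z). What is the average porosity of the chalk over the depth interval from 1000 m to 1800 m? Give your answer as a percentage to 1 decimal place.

26.2%

Working in km (1 km = 1000 m; c in km⁻¹ = c in m⁻¹ × 1000):
⟨φ⟩ = (1/(Z₂−Z₁)) ∫ φ₀ e^(−cZ) dZ = φ₀·(e^(−c·Z₁) − e^(−c·Z₂)) / (c·(Z₂−Z₁))
e^(−0.61×1) = 0.5434; e^(−0.61×1.8) = 0.3335
⟨φ⟩ = 0.61 × (0.5434 − 0.3335) / (0.61 × 0.8) = 0.61 × 0.4299 = 0.2623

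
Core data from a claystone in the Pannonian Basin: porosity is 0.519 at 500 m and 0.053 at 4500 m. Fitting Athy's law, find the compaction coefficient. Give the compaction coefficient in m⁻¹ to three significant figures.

Working in km (1 km = 1000 m; k in km⁻¹ = k in m⁻¹ × 1000):
Athy: phi(z) = phi₀ e^(−kz) ⇒ phi₁/phi₂ = e^{k(z₂−z₁)} ⇒ k = ln(phi₁/phi₂)/(z₂−z₁)
k = ln(0.519/0.053) / (4.5 − 0.5) = ln(9.792) / 4 = 2.2816 / 4 = 0.5704 km⁻¹

0.000570 m⁻¹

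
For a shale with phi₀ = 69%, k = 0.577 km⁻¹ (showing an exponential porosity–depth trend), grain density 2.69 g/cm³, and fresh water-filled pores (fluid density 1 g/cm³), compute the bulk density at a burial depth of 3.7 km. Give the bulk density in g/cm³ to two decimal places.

2.55 g/cm³

Porosity at depth: phi = 0.69·exp(−0.577×3.7) = 0.69×0.1183 = 0.0816
Bulk density: ρ_b = (1−phi)ρ_g + phi·ρ_f = 0.9184×2.69 + 0.0816×1
       = 2.471 + 0.082 = 2.552 g/cm³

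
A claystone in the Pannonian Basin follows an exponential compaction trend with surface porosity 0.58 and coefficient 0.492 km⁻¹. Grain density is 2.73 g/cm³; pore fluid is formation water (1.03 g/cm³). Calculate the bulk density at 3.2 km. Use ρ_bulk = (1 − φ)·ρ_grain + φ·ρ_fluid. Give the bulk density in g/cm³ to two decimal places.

2.53 g/cm³

Porosity at depth: n = 0.58·exp(−0.492×3.2) = 0.58×0.2071 = 0.1201
Bulk density: ρ_b = (1−n)ρ_g + n·ρ_f = 0.8799×2.73 + 0.1201×1.03
       = 2.402 + 0.124 = 2.526 g/cm³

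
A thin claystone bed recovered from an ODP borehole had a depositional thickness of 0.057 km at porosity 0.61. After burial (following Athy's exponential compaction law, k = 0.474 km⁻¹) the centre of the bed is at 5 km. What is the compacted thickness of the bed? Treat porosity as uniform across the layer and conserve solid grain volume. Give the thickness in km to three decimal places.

0.024 km

Porosity at 5 km: n = 0.61·exp(−0.474×5) = 0.0570
Solid-volume conservation: h(1−n) = h₀(1−n₀) ⇒ h = h₀·(1−n₀)/(1−n)
h = 0.057 × (1 − 0.61)/(1 − 0.0570) = 0.057 × 0.4136 = 0.0236 km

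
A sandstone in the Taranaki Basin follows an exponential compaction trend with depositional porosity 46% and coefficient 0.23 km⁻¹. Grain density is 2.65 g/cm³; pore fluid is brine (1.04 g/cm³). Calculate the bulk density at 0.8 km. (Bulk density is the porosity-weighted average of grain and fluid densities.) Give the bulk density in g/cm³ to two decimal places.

Porosity at depth: phi = 0.46·exp(−0.23×0.8) = 0.46×0.8319 = 0.3827
Bulk density: ρ_b = (1−phi)ρ_g + phi·ρ_f = 0.6173×2.65 + 0.3827×1.04
       = 1.636 + 0.398 = 2.034 g/cm³

2.03 g/cm³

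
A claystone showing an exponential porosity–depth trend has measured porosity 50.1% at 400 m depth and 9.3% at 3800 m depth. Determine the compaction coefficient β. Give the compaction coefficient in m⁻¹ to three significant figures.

Working in km (1 km = 1000 m; β in km⁻¹ = β in m⁻¹ × 1000):
Athy: n(z) = n₀ e^(−βz) ⇒ n₁/n₂ = e^{β(z₂−z₁)} ⇒ β = ln(n₁/n₂)/(z₂−z₁)
β = ln(0.501/0.093) / (3.8 − 0.4) = ln(5.387) / 3.4 = 1.6840 / 3.4 = 0.4953 km⁻¹

0.000495 m⁻¹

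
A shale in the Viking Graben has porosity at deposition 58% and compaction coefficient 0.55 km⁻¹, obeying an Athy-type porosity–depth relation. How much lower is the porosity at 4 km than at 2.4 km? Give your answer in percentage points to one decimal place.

9.1 percentage points

phi(2.4) = 0.58·e^(−0.55×2.4) = 0.1549
phi(4) = 0.58·e^(−0.55×4) = 0.0643
Δphi = 0.1549 − 0.0643 = 0.0907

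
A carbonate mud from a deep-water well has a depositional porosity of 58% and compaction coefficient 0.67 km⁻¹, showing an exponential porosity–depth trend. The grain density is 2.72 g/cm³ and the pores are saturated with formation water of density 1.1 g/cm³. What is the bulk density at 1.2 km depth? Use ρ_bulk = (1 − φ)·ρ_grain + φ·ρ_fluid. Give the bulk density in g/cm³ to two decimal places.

Porosity at depth: φ = 0.58·exp(−0.67×1.2) = 0.58×0.4475 = 0.2596
Bulk density: ρ_b = (1−φ)ρ_g + φ·ρ_f = 0.7404×2.72 + 0.2596×1.1
       = 2.014 + 0.286 = 2.299 g/cm³

2.30 g/cm³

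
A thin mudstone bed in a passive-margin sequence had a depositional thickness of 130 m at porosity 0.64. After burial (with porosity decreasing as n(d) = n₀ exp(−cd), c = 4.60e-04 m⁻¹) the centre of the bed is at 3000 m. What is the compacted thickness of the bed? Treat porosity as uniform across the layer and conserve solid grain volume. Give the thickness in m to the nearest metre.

56 m

Working in km (1 km = 1000 m; c in km⁻¹ = c in m⁻¹ × 1000):
Porosity at 3 km: n = 0.64·exp(−0.46×3) = 0.1610
Solid-volume conservation: h(1−n) = h₀(1−n₀) ⇒ h = h₀·(1−n₀)/(1−n)
h = 0.13 × (1 − 0.64)/(1 − 0.1610) = 0.13 × 0.4291 = 0.0558 km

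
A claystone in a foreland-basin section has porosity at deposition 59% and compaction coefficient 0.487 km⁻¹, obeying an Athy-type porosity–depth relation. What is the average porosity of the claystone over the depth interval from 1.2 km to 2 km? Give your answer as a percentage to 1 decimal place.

27.2%

⟨n⟩ = (1/(d₂−d₁)) ∫ n₀ e^(−βd) dd = n₀·(e^(−β·d₁) − e^(−β·d₂)) / (β·(d₂−d₁))
e^(−0.487×1.2) = 0.5574; e^(−0.487×2) = 0.3776
⟨n⟩ = 0.59 × (0.5574 − 0.3776) / (0.487 × 0.8) = 0.59 × 0.4617 = 0.2724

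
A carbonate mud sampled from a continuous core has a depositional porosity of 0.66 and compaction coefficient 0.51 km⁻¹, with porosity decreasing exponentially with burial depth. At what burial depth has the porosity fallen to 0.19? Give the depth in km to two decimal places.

Invert Athy's law: Z = ln(n₀/n) / β
Z = ln(0.66/0.19) / 0.51 = ln(3.474) / 0.51 = 1.2452 / 0.51 = 2.442 km

2.44 km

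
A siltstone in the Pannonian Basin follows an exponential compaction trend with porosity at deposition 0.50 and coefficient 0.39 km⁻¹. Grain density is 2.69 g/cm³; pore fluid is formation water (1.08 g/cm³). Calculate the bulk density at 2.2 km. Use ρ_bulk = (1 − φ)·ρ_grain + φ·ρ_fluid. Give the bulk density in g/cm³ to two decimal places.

Porosity at depth: n = 0.5·exp(−0.39×2.2) = 0.5×0.4240 = 0.2120
Bulk density: ρ_b = (1−n)ρ_g + n·ρ_f = 0.7880×2.69 + 0.2120×1.08
       = 2.120 + 0.229 = 2.349 g/cm³

2.35 g/cm³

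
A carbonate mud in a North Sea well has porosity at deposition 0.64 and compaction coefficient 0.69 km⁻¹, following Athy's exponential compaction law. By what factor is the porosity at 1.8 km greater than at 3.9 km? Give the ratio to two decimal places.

n(d₁)/n(d₂) = e^(−c·d₁)/e^(−c·d₂) = e^{c(d₂−d₁)}
= exp(0.69 × 2.1) = exp(1.449) = 4.2589

4.26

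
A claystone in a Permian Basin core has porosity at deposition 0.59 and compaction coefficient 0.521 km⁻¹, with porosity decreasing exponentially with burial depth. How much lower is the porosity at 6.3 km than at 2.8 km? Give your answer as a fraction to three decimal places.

0.115

φ(2.8) = 0.59·e^(−0.521×2.8) = 0.1372
φ(6.3) = 0.59·e^(−0.521×6.3) = 0.0221
Δφ = 0.1372 − 0.0221 = 0.1150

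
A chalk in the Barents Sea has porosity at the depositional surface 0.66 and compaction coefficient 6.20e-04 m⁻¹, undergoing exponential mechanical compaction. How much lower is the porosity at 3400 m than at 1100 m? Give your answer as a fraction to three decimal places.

0.254

Working in km (1 km = 1000 m; k in km⁻¹ = k in m⁻¹ × 1000):
n(1.1) = 0.66·e^(−0.62×1.1) = 0.3337
n(3.4) = 0.66·e^(−0.62×3.4) = 0.0802
Δn = 0.3337 − 0.0802 = 0.2535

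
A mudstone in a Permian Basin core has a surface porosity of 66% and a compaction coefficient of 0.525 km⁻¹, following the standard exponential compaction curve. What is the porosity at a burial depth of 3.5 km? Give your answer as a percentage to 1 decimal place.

φ = φ₀·exp(−k·z) = 0.66 × exp(−0.525 × 3.5) = 0.66 × exp(−1.838)
  = 0.66 × 0.1592 = 0.1051

10.5%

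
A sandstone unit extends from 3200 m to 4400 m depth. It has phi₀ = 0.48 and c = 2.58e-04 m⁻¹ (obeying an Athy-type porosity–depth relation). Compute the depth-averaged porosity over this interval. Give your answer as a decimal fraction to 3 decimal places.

0.181

Working in km (1 km = 1000 m; c in km⁻¹ = c in m⁻¹ × 1000):
⟨phi⟩ = (1/(d₂−d₁)) ∫ phi₀ e^(−cd) dd = phi₀·(e^(−c·d₁) − e^(−c·d₂)) / (c·(d₂−d₁))
e^(−0.258×3.2) = 0.4380; e^(−0.258×4.4) = 0.3214
⟨phi⟩ = 0.48 × (0.4380 − 0.3214) / (0.258 × 1.2) = 0.48 × 0.3767 = 0.1808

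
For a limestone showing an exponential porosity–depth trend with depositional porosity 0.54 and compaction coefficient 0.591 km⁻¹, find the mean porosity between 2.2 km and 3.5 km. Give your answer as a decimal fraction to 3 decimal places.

0.103

⟨φ⟩ = (1/(z₂−z₁)) ∫ φ₀ e^(−cz) dz = φ₀·(e^(−c·z₁) − e^(−c·z₂)) / (c·(z₂−z₁))
e^(−0.591×2.2) = 0.2725; e^(−0.591×3.5) = 0.1264
⟨φ⟩ = 0.54 × (0.2725 − 0.1264) / (0.591 × 1.3) = 0.54 × 0.1902 = 0.1027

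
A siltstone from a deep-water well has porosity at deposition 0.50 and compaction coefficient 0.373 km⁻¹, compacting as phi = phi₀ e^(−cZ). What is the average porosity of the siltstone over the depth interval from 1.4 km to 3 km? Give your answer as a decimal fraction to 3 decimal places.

0.223

⟨phi⟩ = (1/(Z₂−Z₁)) ∫ phi₀ e^(−cZ) dZ = phi₀·(e^(−c·Z₁) − e^(−c·Z₂)) / (c·(Z₂−Z₁))
e^(−0.373×1.4) = 0.5932; e^(−0.373×3) = 0.3266
⟨phi⟩ = 0.5 × (0.5932 − 0.3266) / (0.373 × 1.6) = 0.5 × 0.4467 = 0.2234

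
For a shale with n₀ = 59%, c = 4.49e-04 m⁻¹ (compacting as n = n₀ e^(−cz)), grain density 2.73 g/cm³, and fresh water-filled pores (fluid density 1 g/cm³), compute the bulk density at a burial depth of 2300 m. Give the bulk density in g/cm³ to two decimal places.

2.37 g/cm³

Working in km (1 km = 1000 m; c in km⁻¹ = c in m⁻¹ × 1000):
Porosity at depth: n = 0.59·exp(−0.449×2.3) = 0.59×0.3560 = 0.2101
Bulk density: ρ_b = (1−n)ρ_g + n·ρ_f = 0.7899×2.73 + 0.2101×1
       = 2.157 + 0.210 = 2.367 g/cm³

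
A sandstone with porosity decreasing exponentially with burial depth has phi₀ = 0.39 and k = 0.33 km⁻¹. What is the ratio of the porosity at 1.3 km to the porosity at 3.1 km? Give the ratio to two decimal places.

1.81

phi(Z₁)/phi(Z₂) = e^(−k·Z₁)/e^(−k·Z₂) = e^{k(Z₂−Z₁)}
= exp(0.33 × 1.8) = exp(0.594) = 1.8112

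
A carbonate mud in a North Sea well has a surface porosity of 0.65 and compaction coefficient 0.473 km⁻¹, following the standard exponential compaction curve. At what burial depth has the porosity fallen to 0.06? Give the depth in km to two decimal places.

Invert Athy's law: z = ln(φ₀/φ) / β
z = ln(0.65/0.06) / 0.473 = ln(10.83) / 0.473 = 2.3826 / 0.473 = 5.037 km

5.04 km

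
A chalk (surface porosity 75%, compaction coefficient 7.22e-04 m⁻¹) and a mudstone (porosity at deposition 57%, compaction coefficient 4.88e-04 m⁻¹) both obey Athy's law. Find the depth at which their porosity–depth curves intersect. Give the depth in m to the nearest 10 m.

1170 m

Working in km (1 km = 1000 m; β in km⁻¹ = β in m⁻¹ × 1000):
Set φ₀ₐ e^(−βₐz) = φ₀ᵦ e^(−βᵦz) ⇒ ln(φ₀ₐ/φ₀ᵦ) = (βₐ − βᵦ)·z
z = ln(0.75/0.57) / (0.722 − 0.488) = 0.2744 / 0.234 = 1.173 km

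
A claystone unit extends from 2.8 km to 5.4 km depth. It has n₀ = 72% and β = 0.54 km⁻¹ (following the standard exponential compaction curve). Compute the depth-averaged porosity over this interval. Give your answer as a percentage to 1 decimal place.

⟨n⟩ = (1/(d₂−d₁)) ∫ n₀ e^(−βd) dd = n₀·(e^(−β·d₁) − e^(−β·d₂)) / (β·(d₂−d₁))
e^(−0.54×2.8) = 0.2205; e^(−0.54×5.4) = 0.0541
⟨n⟩ = 0.72 × (0.2205 − 0.0541) / (0.54 × 2.6) = 0.72 × 0.1185 = 0.0853

8.5%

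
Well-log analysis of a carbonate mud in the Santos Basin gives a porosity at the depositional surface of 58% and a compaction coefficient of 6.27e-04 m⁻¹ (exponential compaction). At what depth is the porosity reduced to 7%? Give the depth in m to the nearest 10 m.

3370 m

Working in km (1 km = 1000 m; k in km⁻¹ = k in m⁻¹ × 1000):
Invert Athy's law: Z = ln(phi₀/phi) / k
Z = ln(0.58/0.07) / 0.627 = ln(8.286) / 0.627 = 2.1145 / 0.627 = 3.372 km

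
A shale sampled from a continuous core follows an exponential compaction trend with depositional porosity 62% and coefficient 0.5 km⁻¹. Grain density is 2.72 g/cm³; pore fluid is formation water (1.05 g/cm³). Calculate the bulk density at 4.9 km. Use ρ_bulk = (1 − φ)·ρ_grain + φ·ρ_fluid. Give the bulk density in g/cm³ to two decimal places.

Porosity at depth: φ = 0.62·exp(−0.5×4.9) = 0.62×0.0863 = 0.0535
Bulk density: ρ_b = (1−φ)ρ_g + φ·ρ_f = 0.9465×2.72 + 0.0535×1.05
       = 2.574 + 0.056 = 2.631 g/cm³

2.63 g/cm³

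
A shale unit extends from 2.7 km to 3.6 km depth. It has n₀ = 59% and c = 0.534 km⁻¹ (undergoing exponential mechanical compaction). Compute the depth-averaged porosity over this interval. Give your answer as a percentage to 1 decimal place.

11.1%

⟨n⟩ = (1/(d₂−d₁)) ∫ n₀ e^(−cd) dd = n₀·(e^(−c·d₁) − e^(−c·d₂)) / (c·(d₂−d₁))
e^(−0.534×2.7) = 0.2365; e^(−0.534×3.6) = 0.1463
⟨n⟩ = 0.59 × (0.2365 − 0.1463) / (0.534 × 0.9) = 0.59 × 0.1878 = 0.1108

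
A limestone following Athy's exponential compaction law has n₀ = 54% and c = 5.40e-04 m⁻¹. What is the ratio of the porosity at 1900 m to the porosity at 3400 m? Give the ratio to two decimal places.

Working in km (1 km = 1000 m; c in km⁻¹ = c in m⁻¹ × 1000):
n(d₁)/n(d₂) = e^(−c·d₁)/e^(−c·d₂) = e^{c(d₂−d₁)}
= exp(0.54 × 1.5) = exp(0.81) = 2.2479

2.25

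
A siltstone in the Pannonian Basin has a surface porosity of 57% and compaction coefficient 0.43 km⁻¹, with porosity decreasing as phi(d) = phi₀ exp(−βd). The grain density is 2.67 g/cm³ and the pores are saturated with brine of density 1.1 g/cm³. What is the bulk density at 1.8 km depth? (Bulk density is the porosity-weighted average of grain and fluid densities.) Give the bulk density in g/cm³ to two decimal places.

Porosity at depth: phi = 0.57·exp(−0.43×1.8) = 0.57×0.4612 = 0.2629
Bulk density: ρ_b = (1−phi)ρ_g + phi·ρ_f = 0.7371×2.67 + 0.2629×1.1
       = 1.968 + 0.289 = 2.257 g/cm³

2.26 g/cm³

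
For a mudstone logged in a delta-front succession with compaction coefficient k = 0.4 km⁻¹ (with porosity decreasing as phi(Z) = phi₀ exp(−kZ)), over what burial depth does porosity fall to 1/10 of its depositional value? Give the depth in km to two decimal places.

phi/phi₀ = 1/10 ⇒ exp(−k·Z) = 1/10 ⇒ Z = ln(10) / k
Z = 2.3026 / 0.4 = 5.756 km

5.76 km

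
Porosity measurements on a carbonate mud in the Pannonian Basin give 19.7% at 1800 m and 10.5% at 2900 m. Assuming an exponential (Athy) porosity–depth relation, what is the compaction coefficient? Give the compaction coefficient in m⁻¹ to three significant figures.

Working in km (1 km = 1000 m; c in km⁻¹ = c in m⁻¹ × 1000):
Athy: phi(d) = phi₀ e^(−cd) ⇒ phi₁/phi₂ = e^{c(d₂−d₁)} ⇒ c = ln(phi₁/phi₂)/(d₂−d₁)
c = ln(0.197/0.105) / (2.9 − 1.8) = ln(1.876) / 1.1 = 0.6292 / 1.1 = 0.572 km⁻¹

0.000572 m⁻¹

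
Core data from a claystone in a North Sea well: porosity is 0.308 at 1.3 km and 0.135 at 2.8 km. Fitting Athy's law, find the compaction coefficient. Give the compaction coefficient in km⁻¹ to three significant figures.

Athy: phi(d) = phi₀ e^(−kd) ⇒ phi₁/phi₂ = e^{k(d₂−d₁)} ⇒ k = ln(phi₁/phi₂)/(d₂−d₁)
k = ln(0.308/0.135) / (2.8 − 1.3) = ln(2.281) / 1.5 = 0.8248 / 1.5 = 0.5499 km⁻¹

0.550 km⁻¹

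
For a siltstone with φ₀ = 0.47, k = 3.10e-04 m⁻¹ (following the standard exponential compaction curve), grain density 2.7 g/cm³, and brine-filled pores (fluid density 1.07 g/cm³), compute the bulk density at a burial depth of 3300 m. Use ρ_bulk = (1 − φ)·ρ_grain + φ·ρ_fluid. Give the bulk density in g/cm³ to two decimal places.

2.42 g/cm³

Working in km (1 km = 1000 m; k in km⁻¹ = k in m⁻¹ × 1000):
Porosity at depth: φ = 0.47·exp(−0.31×3.3) = 0.47×0.3595 = 0.1690
Bulk density: ρ_b = (1−φ)ρ_g + φ·ρ_f = 0.8310×2.7 + 0.1690×1.07
       = 2.244 + 0.181 = 2.425 g/cm³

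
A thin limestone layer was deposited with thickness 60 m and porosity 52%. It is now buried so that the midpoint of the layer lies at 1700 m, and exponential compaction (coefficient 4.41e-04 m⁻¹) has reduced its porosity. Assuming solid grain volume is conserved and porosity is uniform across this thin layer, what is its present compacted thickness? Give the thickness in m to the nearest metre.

38 m

Working in km (1 km = 1000 m; c in km⁻¹ = c in m⁻¹ × 1000):
Porosity at 1.7 km: φ = 0.52·exp(−0.441×1.7) = 0.2457
Solid-volume conservation: h(1−φ) = h₀(1−φ₀) ⇒ h = h₀·(1−φ₀)/(1−φ)
h = 0.06 × (1 − 0.52)/(1 − 0.2457) = 0.06 × 0.6364 = 0.0382 km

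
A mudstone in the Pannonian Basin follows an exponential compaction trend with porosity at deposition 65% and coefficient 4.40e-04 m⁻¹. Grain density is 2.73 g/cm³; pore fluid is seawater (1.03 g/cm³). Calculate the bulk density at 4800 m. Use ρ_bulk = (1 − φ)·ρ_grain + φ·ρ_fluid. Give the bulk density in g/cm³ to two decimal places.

Working in km (1 km = 1000 m; β in km⁻¹ = β in m⁻¹ × 1000):
Porosity at depth: φ = 0.65·exp(−0.44×4.8) = 0.65×0.1210 = 0.0786
Bulk density: ρ_b = (1−φ)ρ_g + φ·ρ_f = 0.9214×2.73 + 0.0786×1.03
       = 2.515 + 0.081 = 2.596 g/cm³

2.60 g/cm³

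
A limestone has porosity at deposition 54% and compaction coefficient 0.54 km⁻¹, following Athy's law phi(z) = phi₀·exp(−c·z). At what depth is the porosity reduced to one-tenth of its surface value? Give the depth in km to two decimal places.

phi/phi₀ = 1/10 ⇒ exp(−c·z) = 1/10 ⇒ z = ln(10) / c
z = 2.3026 / 0.54 = 4.264 km

4.26 km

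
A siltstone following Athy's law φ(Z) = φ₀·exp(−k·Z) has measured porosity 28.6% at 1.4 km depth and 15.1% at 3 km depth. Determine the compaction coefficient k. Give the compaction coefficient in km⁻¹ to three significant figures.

0.399 km⁻¹

Athy: φ(Z) = φ₀ e^(−kZ) ⇒ φ₁/φ₂ = e^{k(Z₂−Z₁)} ⇒ k = ln(φ₁/φ₂)/(Z₂−Z₁)
k = ln(0.286/0.151) / (3 − 1.4) = ln(1.894) / 1.6 = 0.6387 / 1.6 = 0.3992 km⁻¹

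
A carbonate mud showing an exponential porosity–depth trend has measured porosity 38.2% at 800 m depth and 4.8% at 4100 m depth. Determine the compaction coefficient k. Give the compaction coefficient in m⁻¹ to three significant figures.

0.000629 m⁻¹

Working in km (1 km = 1000 m; k in km⁻¹ = k in m⁻¹ × 1000):
Athy: φ(Z) = φ₀ e^(−kZ) ⇒ φ₁/φ₂ = e^{k(Z₂−Z₁)} ⇒ k = ln(φ₁/φ₂)/(Z₂−Z₁)
k = ln(0.382/0.048) / (4.1 − 0.8) = ln(7.958) / 3.3 = 2.0742 / 3.3 = 0.6286 km⁻¹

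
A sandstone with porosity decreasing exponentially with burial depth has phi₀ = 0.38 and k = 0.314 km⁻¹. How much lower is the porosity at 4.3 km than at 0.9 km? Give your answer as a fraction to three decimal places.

0.188

phi(0.9) = 0.38·e^(−0.314×0.9) = 0.2865
phi(4.3) = 0.38·e^(−0.314×4.3) = 0.0985
Δphi = 0.2865 − 0.0985 = 0.1880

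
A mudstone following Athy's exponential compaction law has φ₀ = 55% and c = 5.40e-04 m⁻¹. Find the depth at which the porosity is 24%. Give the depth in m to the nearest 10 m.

Working in km (1 km = 1000 m; c in km⁻¹ = c in m⁻¹ × 1000):
Invert Athy's law: z = ln(φ₀/φ) / c
z = ln(0.55/0.24) / 0.54 = ln(2.292) / 0.54 = 0.8293 / 0.54 = 1.536 km

1540 m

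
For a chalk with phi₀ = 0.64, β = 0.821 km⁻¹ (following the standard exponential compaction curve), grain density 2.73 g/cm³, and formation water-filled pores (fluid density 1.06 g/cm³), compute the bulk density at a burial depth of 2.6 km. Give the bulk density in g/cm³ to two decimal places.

2.60 g/cm³

Porosity at depth: phi = 0.64·exp(−0.821×2.6) = 0.64×0.1183 = 0.0757
Bulk density: ρ_b = (1−phi)ρ_g + phi·ρ_f = 0.9243×2.73 + 0.0757×1.06
       = 2.523 + 0.080 = 2.604 g/cm³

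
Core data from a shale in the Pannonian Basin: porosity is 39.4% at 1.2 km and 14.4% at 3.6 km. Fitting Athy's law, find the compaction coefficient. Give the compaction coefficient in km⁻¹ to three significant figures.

Athy: φ(Z) = φ₀ e^(−βZ) ⇒ φ₁/φ₂ = e^{β(Z₂−Z₁)} ⇒ β = ln(φ₁/φ₂)/(Z₂−Z₁)
β = ln(0.394/0.144) / (3.6 − 1.2) = ln(2.736) / 2.4 = 1.0065 / 2.4 = 0.4194 km⁻¹

0.419 km⁻¹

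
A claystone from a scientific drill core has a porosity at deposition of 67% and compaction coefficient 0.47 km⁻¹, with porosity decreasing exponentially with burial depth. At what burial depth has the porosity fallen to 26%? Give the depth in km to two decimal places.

Invert Athy's law: z = ln(φ₀/φ) / β
z = ln(0.67/0.26) / 0.47 = ln(2.577) / 0.47 = 0.9466 / 0.47 = 2.014 km

2.01 km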